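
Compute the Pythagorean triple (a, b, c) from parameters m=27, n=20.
(329, 1080, 1129)

Euclid's formula: a = m² - n², b = 2mn, c = m² + n²
m = 27, n = 20
a = 27² - 20² = 729 - 400 = 329
b = 2 × 27 × 20 = 1080
c = 27² + 20² = 729 + 400 = 1129
Verification: 329² + 1080² = 108241 + 1166400 = 1274641 = 1129² ✓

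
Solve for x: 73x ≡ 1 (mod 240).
217

gcd(73, 240) = 1, so the inverse exists.
Extended Euclidean algorithm on (240, 73):
240 = 3 × 73 + 21  ⟹  21 = (1)·240 + (-3)·73
73 = 3 × 21 + 10  ⟹  10 = (-3)·240 + (10)·73
21 = 2 × 10 + 1  ⟹  1 = (7)·240 + (-23)·73
So (-23)·73 ≡ 1 (mod 240), i.e. 73^(-1) ≡ -23 ≡ 217 (mod 240).
Check: 73 × 217 = 15841 ≡ 1 (mod 240)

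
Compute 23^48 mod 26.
1

Repeated squaring. Binary of 48 = 110000.
23^1 ≡ 23 (mod 26); 23^2 ≡ 9 (mod 26); 23^4 ≡ 3 (mod 26); 23^8 ≡ 9 (mod 26); 23^16 ≡ 3 (mod 26); 23^32 ≡ 9 (mod 26)
23^48 = 23^16 × 23^32 ≡ 1 (mod 26)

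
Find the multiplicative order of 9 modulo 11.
5

11 is prime, so ord(9) divides φ(11) = 10.
Divisors of 10: 1, 2, 5, 10.
Repeated squaring: 9^1 ≡ 9, 9^2 ≡ 4, 9^4 ≡ 5, 9^8 ≡ 3 (mod 11).
Test 9^d mod 11 for each divisor d in increasing order:
9^1 ≡ 9
9^2 ≡ 4
9^5 = 9^4·9^1 ≡ 1  ← first divisor giving 1
The order is 5.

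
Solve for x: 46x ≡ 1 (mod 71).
17

gcd(46, 71) = 1, so the inverse exists.
Extended Euclidean algorithm on (71, 46):
71 = 1 × 46 + 25  ⟹  25 = (1)·71 + (-1)·46
46 = 1 × 25 + 21  ⟹  21 = (-1)·71 + (2)·46
25 = 1 × 21 + 4  ⟹  4 = (2)·71 + (-3)·46
21 = 5 × 4 + 1  ⟹  1 = (-11)·71 + (17)·46
So (17)·46 ≡ 1 (mod 71), i.e. 46^(-1) ≡ 17 (mod 71).
Check: 46 × 17 = 782 ≡ 1 (mod 71)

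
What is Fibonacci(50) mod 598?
369

Matrix identity: Q^n = [[F_(n+1), F_n], [F_n, F_(n-1)]] with Q = [[1,1],[1,0]].
n = 50 = 110010₂. Square-and-multiply, entries mod 598:
Q^1 = [[1,1],[1,0]]
Q^3 = (Q^1)²·Q = [[3,2],[2,1]]
Q^6 = (Q^3)² = [[13,8],[8,5]]
Q^12 = (Q^6)² = [[233,144],[144,89]]
Q^25 = (Q^12)²·Q = [[597,275],[275,322]]
Q^50 = (Q^25)² = [[278,369],[369,507]]
F_50 mod 598 = Q^50[0][1] = 369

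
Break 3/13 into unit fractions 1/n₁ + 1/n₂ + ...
1/5 + 1/33 + 1/2145

Greedy algorithm:
3/13: ceiling(13/3) = 5, use 1/5
2/65: ceiling(65/2) = 33, use 1/33
1/2145: ceiling(2145/1) = 2145, use 1/2145
Result: 3/13 = 1/5 + 1/33 + 1/2145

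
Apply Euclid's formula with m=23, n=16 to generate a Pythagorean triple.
(273, 736, 785)

Euclid's formula: a = m² - n², b = 2mn, c = m² + n²
m = 23, n = 16
a = 23² - 16² = 529 - 256 = 273
b = 2 × 23 × 16 = 736
c = 23² + 16² = 529 + 256 = 785
Verification: 273² + 736² = 74529 + 541696 = 616225 = 785² ✓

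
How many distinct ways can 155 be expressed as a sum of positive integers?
66493182097

p(n) counts ways to write n as a sum of positive integers (order ignored).
Euler's pentagonal recurrence: p(k) = p(k-1) + p(k-2) - p(k-5) - p(k-7) + p(k-12) + p(k-15) - ... (offsets j(3j∓1)/2, signs ++--, p(0)=1, p(<0)=0).
DP table for k = 0..154: p(0)=1, p(1)=1, p(2)=2, p(3)=3, p(4)=5, p(5)=7, p(6)=11, p(7)=15, p(8)=22, p(9)=30, p(10)=42, p(11)=56, p(12)=77, p(13)=101, p(14)=135, p(15)=176, p(16)=231, p(17)=297, p(18)=385, p(19)=490, p(20)=627, p(21)=792, p(22)=1002, p(23)=1255, p(24)=1575, p(25)=1958, p(26)=2436, p(27)=3010, p(28)=3718, p(29)=4565, p(30)=5604, p(31)=6842, p(32)=8349, p(33)=10143, p(34)=12310, p(35)=14883, p(36)=17977, p(37)=21637, p(38)=26015, p(39)=31185, p(40)=37338, p(41)=44583, p(42)=53174, p(43)=63261, p(44)=75175, p(45)=89134, p(46)=105558, p(47)=124754, p(48)=147273, p(49)=173525, p(50)=204226, p(51)=239943, p(52)=281589, p(53)=329931, p(54)=386155, p(55)=451276, p(56)=526823, p(57)=614154, p(58)=715220, p(59)=831820, p(60)=966467, p(61)=1121505, p(62)=1300156, p(63)=1505499, p(64)=1741630, p(65)=2012558, p(66)=2323520, p(67)=2679689, p(68)=3087735, p(69)=3554345, p(70)=4087968, p(71)=4697205, p(72)=5392783, p(73)=6185689, p(74)=7089500, p(75)=8118264, p(76)=9289091, p(77)=10619863, p(78)=12132164, p(79)=13848650, p(80)=15796476, p(81)=18004327, p(82)=20506255, p(83)=23338469, p(84)=26543660, p(85)=30167357, p(86)=34262962, p(87)=38887673, p(88)=44108109, p(89)=49995925, p(90)=56634173, p(91)=64112359, p(92)=72533807, p(93)=82010177, p(94)=92669720, p(95)=104651419, p(96)=118114304, p(97)=133230930, p(98)=150198136, p(99)=169229875, p(100)=190569292, p(101)=214481126, p(102)=241265379, p(103)=271248950, p(104)=304801365, p(105)=342325709, p(106)=384276336, p(107)=431149389, p(108)=483502844, p(109)=541946240, p(110)=607163746, p(111)=679903203, p(112)=761002156, p(113)=851376628, p(114)=952050665, p(115)=1064144451, p(116)=1188908248, p(117)=1327710076, p(118)=1482074143, p(119)=1653668665, p(120)=1844349560, p(121)=2056148051, p(122)=2291320912, p(123)=2552338241, p(124)=2841940500, p(125)=3163127352, p(126)=3519222692, p(127)=3913864295, p(128)=4351078600, p(129)=4835271870, p(130)=5371315400, p(131)=5964539504, p(132)=6620830889, p(133)=7346629512, p(134)=8149040695, p(135)=9035836076, p(136)=10015581680, p(137)=11097645016, p(138)=12292341831, p(139)=13610949895, p(140)=15065878135, p(141)=16670689208, p(142)=18440293320, p(143)=20390982757, p(144)=22540654445, p(145)=24908858009, p(146)=27517052599, p(147)=30388671978, p(148)=33549419497, p(149)=37027355200, p(150)=40853235313, p(151)=45060624582, p(152)=49686288421, p(153)=54770336324, p(154)=60356673280.
Final step: p(155) = p(154) + p(153) - p(150) - p(148) + p(143) + p(140) - p(133) - p(129) + p(120) + p(115) - p(104) - p(98) + p(85) + p(78) - p(63) - p(55) + p(38) + p(29) - p(10) - p(0)
= 60356673280 + 54770336324 - 40853235313 - 33549419497 + 20390982757 + 15065878135 - 7346629512 - 4835271870 + 1844349560 + 1064144451 - 304801365 - 150198136 + 30167357 + 12132164 - 1505499 - 451276 + 26015 + 4565 - 42 - 1
= 66493182097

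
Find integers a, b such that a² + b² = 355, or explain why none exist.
Not possible

Factorization: 355 = 5 × 71
By Fermat: n is sum of two squares iff every prime p ≡ 3 (mod 4) appears to even power.
Prime(s) ≡ 3 (mod 4) with odd exponent: [(71, 1)]
Therefore 355 cannot be expressed as a² + b².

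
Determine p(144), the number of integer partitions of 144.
22540654445

p(n) counts ways to write n as a sum of positive integers (order ignored).
Euler's pentagonal recurrence: p(k) = p(k-1) + p(k-2) - p(k-5) - p(k-7) + p(k-12) + p(k-15) - ... (offsets j(3j∓1)/2, signs ++--, p(0)=1, p(<0)=0).
DP table for k = 0..143: p(0)=1, p(1)=1, p(2)=2, p(3)=3, p(4)=5, p(5)=7, p(6)=11, p(7)=15, p(8)=22, p(9)=30, p(10)=42, p(11)=56, p(12)=77, p(13)=101, p(14)=135, p(15)=176, p(16)=231, p(17)=297, p(18)=385, p(19)=490, p(20)=627, p(21)=792, p(22)=1002, p(23)=1255, p(24)=1575, p(25)=1958, p(26)=2436, p(27)=3010, p(28)=3718, p(29)=4565, p(30)=5604, p(31)=6842, p(32)=8349, p(33)=10143, p(34)=12310, p(35)=14883, p(36)=17977, p(37)=21637, p(38)=26015, p(39)=31185, p(40)=37338, p(41)=44583, p(42)=53174, p(43)=63261, p(44)=75175, p(45)=89134, p(46)=105558, p(47)=124754, p(48)=147273, p(49)=173525, p(50)=204226, p(51)=239943, p(52)=281589, p(53)=329931, p(54)=386155, p(55)=451276, p(56)=526823, p(57)=614154, p(58)=715220, p(59)=831820, p(60)=966467, p(61)=1121505, p(62)=1300156, p(63)=1505499, p(64)=1741630, p(65)=2012558, p(66)=2323520, p(67)=2679689, p(68)=3087735, p(69)=3554345, p(70)=4087968, p(71)=4697205, p(72)=5392783, p(73)=6185689, p(74)=7089500, p(75)=8118264, p(76)=9289091, p(77)=10619863, p(78)=12132164, p(79)=13848650, p(80)=15796476, p(81)=18004327, p(82)=20506255, p(83)=23338469, p(84)=26543660, p(85)=30167357, p(86)=34262962, p(87)=38887673, p(88)=44108109, p(89)=49995925, p(90)=56634173, p(91)=64112359, p(92)=72533807, p(93)=82010177, p(94)=92669720, p(95)=104651419, p(96)=118114304, p(97)=133230930, p(98)=150198136, p(99)=169229875, p(100)=190569292, p(101)=214481126, p(102)=241265379, p(103)=271248950, p(104)=304801365, p(105)=342325709, p(106)=384276336, p(107)=431149389, p(108)=483502844, p(109)=541946240, p(110)=607163746, p(111)=679903203, p(112)=761002156, p(113)=851376628, p(114)=952050665, p(115)=1064144451, p(116)=1188908248, p(117)=1327710076, p(118)=1482074143, p(119)=1653668665, p(120)=1844349560, p(121)=2056148051, p(122)=2291320912, p(123)=2552338241, p(124)=2841940500, p(125)=3163127352, p(126)=3519222692, p(127)=3913864295, p(128)=4351078600, p(129)=4835271870, p(130)=5371315400, p(131)=5964539504, p(132)=6620830889, p(133)=7346629512, p(134)=8149040695, p(135)=9035836076, p(136)=10015581680, p(137)=11097645016, p(138)=12292341831, p(139)=13610949895, p(140)=15065878135, p(141)=16670689208, p(142)=18440293320, p(143)=20390982757.
Final step: p(144) = p(143) + p(142) - p(139) - p(137) + p(132) + p(129) - p(122) - p(118) + p(109) + p(104) - p(93) - p(87) + p(74) + p(67) - p(52) - p(44) + p(27) + p(18)
= 20390982757 + 18440293320 - 13610949895 - 11097645016 + 6620830889 + 4835271870 - 2291320912 - 1482074143 + 541946240 + 304801365 - 82010177 - 38887673 + 7089500 + 2679689 - 281589 - 75175 + 3010 + 385
= 22540654445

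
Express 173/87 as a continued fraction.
[1; 1, 86]

Euclidean algorithm steps:
173 = 1 × 87 + 86
87 = 1 × 86 + 1
86 = 86 × 1 + 0
Continued fraction: [1; 1, 86]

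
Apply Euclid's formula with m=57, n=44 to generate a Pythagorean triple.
(1313, 5016, 5185)

Euclid's formula: a = m² - n², b = 2mn, c = m² + n²
m = 57, n = 44
a = 57² - 44² = 3249 - 1936 = 1313
b = 2 × 57 × 44 = 5016
c = 57² + 44² = 3249 + 1936 = 5185
Verification: 1313² + 5016² = 1723969 + 25160256 = 26884225 = 5185² ✓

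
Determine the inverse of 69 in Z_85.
69

gcd(69, 85) = 1, so the inverse exists.
Extended Euclidean algorithm on (85, 69):
85 = 1 × 69 + 16  ⟹  16 = (1)·85 + (-1)·69
69 = 4 × 16 + 5  ⟹  5 = (-4)·85 + (5)·69
16 = 3 × 5 + 1  ⟹  1 = (13)·85 + (-16)·69
So (-16)·69 ≡ 1 (mod 85), i.e. 69^(-1) ≡ -16 ≡ 69 (mod 85).
Check: 69 × 69 = 4761 ≡ 1 (mod 85)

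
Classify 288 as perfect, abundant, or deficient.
abundant

Proper divisors of 288: sum = 1 + 2 + 3 + 4 + 6 + 8 + 9 + 12 + ... + 48 + 72 + 96 + 144 (17 divisors) = 531
Since 531 > 288, 288 is abundant.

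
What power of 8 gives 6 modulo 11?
3

Baby-step giant-step with step n = ⌈√11⌉ = 4.
Baby steps 8^j mod 11 (j:value) for j=0..3: 0:1, 1:8, 2:9, 3:6.
h = 6 is already in the table at j=3, so x = 3.
Check: 8^3 ≡ 6 (mod 11).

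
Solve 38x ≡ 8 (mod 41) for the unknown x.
x ≡ 11 (mod 41)

gcd(38, 41) = 1, which divides 8, so solutions exist.
Find 38^(-1) mod 41 by the extended Euclidean algorithm:
41 = 1 × 38 + 3  ⟹  3 = (1)·41 + (-1)·38
38 = 12 × 3 + 2  ⟹  2 = (-12)·41 + (13)·38
3 = 1 × 2 + 1  ⟹  1 = (13)·41 + (-14)·38
So (-14)·38 ≡ 1 (mod 41), i.e. 38^(-1) ≡ -14 ≡ 27 (mod 41).
x ≡ 27 × 8 = 216 ≡ 11 (mod 41).
Check: 38 × 11 = 418 ≡ 8 (mod 41).
Unique solution: x ≡ 11 (mod 41)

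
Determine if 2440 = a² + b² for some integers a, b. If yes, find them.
18² + 46² (a=18, b=46)

Factorization: 2440 = 2^3 × 5 × 61
By Fermat: n is sum of two squares iff every prime p ≡ 3 (mod 4) appears to even power.
All primes ≡ 3 (mod 4) appear to even power.
Search a = 0, 1, 2, … for 2440 - a² a perfect square: first hit at a = 18: 2440 - 324 = 2116 = 46².
2440 = 18² + 46² = 324 + 2116 ✓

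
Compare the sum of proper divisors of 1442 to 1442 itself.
deficient

Proper divisors of 1442: sum = 1 + 2 + 7 + 14 + 103 + 206 + 721 = 1054
Since 1054 < 1442, 1442 is deficient.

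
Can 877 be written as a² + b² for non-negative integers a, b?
6² + 29² (a=6, b=29)

Factorization: 877 = 877
By Fermat: n is sum of two squares iff every prime p ≡ 3 (mod 4) appears to even power.
All primes ≡ 3 (mod 4) appear to even power.
Search a = 0, 1, 2, … for 877 - a² a perfect square: first hit at a = 6: 877 - 36 = 841 = 29².
877 = 6² + 29² = 36 + 841 ✓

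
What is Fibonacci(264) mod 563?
531

Matrix identity: Q^n = [[F_(n+1), F_n], [F_n, F_(n-1)]] with Q = [[1,1],[1,0]].
n = 264 = 100001000₂. Square-and-multiply, entries mod 563:
Q^1 = [[1,1],[1,0]]
Q^2 = (Q^1)² = [[2,1],[1,1]]
Q^4 = (Q^2)² = [[5,3],[3,2]]
Q^8 = (Q^4)² = [[34,21],[21,13]]
Q^16 = (Q^8)² = [[471,424],[424,47]]
Q^33 = (Q^16)²·Q = [[260,198],[198,62]]
Q^66 = (Q^33)² = [[397,137],[137,260]]
Q^132 = (Q^66)² = [[159,492],[492,230]]
Q^264 = (Q^132)² = [[483,531],[531,515]]
F_264 mod 563 = Q^264[0][1] = 531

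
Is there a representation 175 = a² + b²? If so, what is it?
Not possible

Factorization: 175 = 5^2 × 7
By Fermat: n is sum of two squares iff every prime p ≡ 3 (mod 4) appears to even power.
Prime(s) ≡ 3 (mod 4) with odd exponent: [(7, 1)]
Therefore 175 cannot be expressed as a² + b².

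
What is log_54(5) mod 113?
13

Baby-step giant-step with step n = ⌈√113⌉ = 11.
Baby steps 54^j mod 113 (j:value) for j=0..10: 0:1, 1:54, 2:91, 3:55, 4:32, 5:33, 6:87, 7:65, 8:7, 9:39, 10:72.
Giant-step multiplier: 54^(-11) ≡ 54^(112-11) = 54^101 ≡ 86 (mod 113).
Giant steps γ_i = 5·86^i mod 113: γ_0=5, γ_1=91 (in table at j=2).
x = i·n + j = 1·11 + 2 = 13.
Check: 54^13 ≡ 5 (mod 113).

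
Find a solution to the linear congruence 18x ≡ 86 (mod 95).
x ≡ 47 (mod 95)

gcd(18, 95) = 1, which divides 86, so solutions exist.
Find 18^(-1) mod 95 by the extended Euclidean algorithm:
95 = 5 × 18 + 5  ⟹  5 = (1)·95 + (-5)·18
18 = 3 × 5 + 3  ⟹  3 = (-3)·95 + (16)·18
5 = 1 × 3 + 2  ⟹  2 = (4)·95 + (-21)·18
3 = 1 × 2 + 1  ⟹  1 = (-7)·95 + (37)·18
So (37)·18 ≡ 1 (mod 95), i.e. 18^(-1) ≡ 37 (mod 95).
x ≡ 37 × 86 = 3182 ≡ 47 (mod 95).
Check: 18 × 47 = 846 ≡ 86 (mod 95).
Unique solution: x ≡ 47 (mod 95)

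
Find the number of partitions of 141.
16670689208

p(n) counts ways to write n as a sum of positive integers (order ignored).
Euler's pentagonal recurrence: p(k) = p(k-1) + p(k-2) - p(k-5) - p(k-7) + p(k-12) + p(k-15) - ... (offsets j(3j∓1)/2, signs ++--, p(0)=1, p(<0)=0).
DP table for k = 0..140: p(0)=1, p(1)=1, p(2)=2, p(3)=3, p(4)=5, p(5)=7, p(6)=11, p(7)=15, p(8)=22, p(9)=30, p(10)=42, p(11)=56, p(12)=77, p(13)=101, p(14)=135, p(15)=176, p(16)=231, p(17)=297, p(18)=385, p(19)=490, p(20)=627, p(21)=792, p(22)=1002, p(23)=1255, p(24)=1575, p(25)=1958, p(26)=2436, p(27)=3010, p(28)=3718, p(29)=4565, p(30)=5604, p(31)=6842, p(32)=8349, p(33)=10143, p(34)=12310, p(35)=14883, p(36)=17977, p(37)=21637, p(38)=26015, p(39)=31185, p(40)=37338, p(41)=44583, p(42)=53174, p(43)=63261, p(44)=75175, p(45)=89134, p(46)=105558, p(47)=124754, p(48)=147273, p(49)=173525, p(50)=204226, p(51)=239943, p(52)=281589, p(53)=329931, p(54)=386155, p(55)=451276, p(56)=526823, p(57)=614154, p(58)=715220, p(59)=831820, p(60)=966467, p(61)=1121505, p(62)=1300156, p(63)=1505499, p(64)=1741630, p(65)=2012558, p(66)=2323520, p(67)=2679689, p(68)=3087735, p(69)=3554345, p(70)=4087968, p(71)=4697205, p(72)=5392783, p(73)=6185689, p(74)=7089500, p(75)=8118264, p(76)=9289091, p(77)=10619863, p(78)=12132164, p(79)=13848650, p(80)=15796476, p(81)=18004327, p(82)=20506255, p(83)=23338469, p(84)=26543660, p(85)=30167357, p(86)=34262962, p(87)=38887673, p(88)=44108109, p(89)=49995925, p(90)=56634173, p(91)=64112359, p(92)=72533807, p(93)=82010177, p(94)=92669720, p(95)=104651419, p(96)=118114304, p(97)=133230930, p(98)=150198136, p(99)=169229875, p(100)=190569292, p(101)=214481126, p(102)=241265379, p(103)=271248950, p(104)=304801365, p(105)=342325709, p(106)=384276336, p(107)=431149389, p(108)=483502844, p(109)=541946240, p(110)=607163746, p(111)=679903203, p(112)=761002156, p(113)=851376628, p(114)=952050665, p(115)=1064144451, p(116)=1188908248, p(117)=1327710076, p(118)=1482074143, p(119)=1653668665, p(120)=1844349560, p(121)=2056148051, p(122)=2291320912, p(123)=2552338241, p(124)=2841940500, p(125)=3163127352, p(126)=3519222692, p(127)=3913864295, p(128)=4351078600, p(129)=4835271870, p(130)=5371315400, p(131)=5964539504, p(132)=6620830889, p(133)=7346629512, p(134)=8149040695, p(135)=9035836076, p(136)=10015581680, p(137)=11097645016, p(138)=12292341831, p(139)=13610949895, p(140)=15065878135.
Final step: p(141) = p(140) + p(139) - p(136) - p(134) + p(129) + p(126) - p(119) - p(115) + p(106) + p(101) - p(90) - p(84) + p(71) + p(64) - p(49) - p(41) + p(24) + p(15)
= 15065878135 + 13610949895 - 10015581680 - 8149040695 + 4835271870 + 3519222692 - 1653668665 - 1064144451 + 384276336 + 214481126 - 56634173 - 26543660 + 4697205 + 1741630 - 173525 - 44583 + 1575 + 176
= 16670689208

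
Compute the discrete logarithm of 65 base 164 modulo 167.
100

Baby-step giant-step with step n = ⌈√167⌉ = 13.
Baby steps 164^j mod 167 (j:value) for j=0..12: 0:1, 1:164, 2:9, 3:140, 4:81, 5:91, 6:61, 7:151, 8:48, 9:23, 10:98, 11:40, 12:47.
Giant-step multiplier: 164^(-13) ≡ 164^(166-13) = 164^153 ≡ 45 (mod 167).
Giant steps γ_i = 65·45^i mod 167: γ_0=65, γ_1=86, γ_2=29, γ_3=136, γ_4=108, γ_5=17, γ_6=97, γ_7=23 (in table at j=9).
x = i·n + j = 7·13 + 9 = 100.
Check: 164^100 ≡ 65 (mod 167).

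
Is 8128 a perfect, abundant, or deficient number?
perfect

Proper divisors of 8128: sum = 1 + 2 + 4 + 8 + 16 + 32 + 64 + 127 + 254 + 508 + 1016 + 2032 + 4064 = 8128
Since 8128 = 8128, 8128 is perfect.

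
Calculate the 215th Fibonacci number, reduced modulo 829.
637

Matrix identity: Q^n = [[F_(n+1), F_n], [F_n, F_(n-1)]] with Q = [[1,1],[1,0]].
n = 215 = 11010111₂. Square-and-multiply, entries mod 829:
Q^1 = [[1,1],[1,0]]
Q^3 = (Q^1)²·Q = [[3,2],[2,1]]
Q^6 = (Q^3)² = [[13,8],[8,5]]
Q^13 = (Q^6)²·Q = [[377,233],[233,144]]
Q^26 = (Q^13)² = [[774,359],[359,415]]
Q^53 = (Q^26)²·Q = [[11,95],[95,745]]
Q^107 = (Q^53)²·Q = [[553,27],[27,526]]
Q^215 = (Q^107)²·Q = [[755,637],[637,118]]
F_215 mod 829 = Q^215[0][1] = 637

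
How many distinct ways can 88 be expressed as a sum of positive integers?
44108109

p(n) counts ways to write n as a sum of positive integers (order ignored).
Euler's pentagonal recurrence: p(k) = p(k-1) + p(k-2) - p(k-5) - p(k-7) + p(k-12) + p(k-15) - ... (offsets j(3j∓1)/2, signs ++--, p(0)=1, p(<0)=0).
DP table for k = 0..87: p(0)=1, p(1)=1, p(2)=2, p(3)=3, p(4)=5, p(5)=7, p(6)=11, p(7)=15, p(8)=22, p(9)=30, p(10)=42, p(11)=56, p(12)=77, p(13)=101, p(14)=135, p(15)=176, p(16)=231, p(17)=297, p(18)=385, p(19)=490, p(20)=627, p(21)=792, p(22)=1002, p(23)=1255, p(24)=1575, p(25)=1958, p(26)=2436, p(27)=3010, p(28)=3718, p(29)=4565, p(30)=5604, p(31)=6842, p(32)=8349, p(33)=10143, p(34)=12310, p(35)=14883, p(36)=17977, p(37)=21637, p(38)=26015, p(39)=31185, p(40)=37338, p(41)=44583, p(42)=53174, p(43)=63261, p(44)=75175, p(45)=89134, p(46)=105558, p(47)=124754, p(48)=147273, p(49)=173525, p(50)=204226, p(51)=239943, p(52)=281589, p(53)=329931, p(54)=386155, p(55)=451276, p(56)=526823, p(57)=614154, p(58)=715220, p(59)=831820, p(60)=966467, p(61)=1121505, p(62)=1300156, p(63)=1505499, p(64)=1741630, p(65)=2012558, p(66)=2323520, p(67)=2679689, p(68)=3087735, p(69)=3554345, p(70)=4087968, p(71)=4697205, p(72)=5392783, p(73)=6185689, p(74)=7089500, p(75)=8118264, p(76)=9289091, p(77)=10619863, p(78)=12132164, p(79)=13848650, p(80)=15796476, p(81)=18004327, p(82)=20506255, p(83)=23338469, p(84)=26543660, p(85)=30167357, p(86)=34262962, p(87)=38887673.
Final step: p(88) = p(87) + p(86) - p(83) - p(81) + p(76) + p(73) - p(66) - p(62) + p(53) + p(48) - p(37) - p(31) + p(18) + p(11)
= 38887673 + 34262962 - 23338469 - 18004327 + 9289091 + 6185689 - 2323520 - 1300156 + 329931 + 147273 - 21637 - 6842 + 385 + 56
= 44108109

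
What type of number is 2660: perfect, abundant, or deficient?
abundant

Proper divisors of 2660: sum = 1 + 2 + 4 + 5 + 7 + 10 + 14 + 19 + ... + 380 + 532 + 665 + 1330 (23 divisors) = 4060
Since 4060 > 2660, 2660 is abundant.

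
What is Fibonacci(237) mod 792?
2

Matrix identity: Q^n = [[F_(n+1), F_n], [F_n, F_(n-1)]] with Q = [[1,1],[1,0]].
n = 237 = 11101101₂. Square-and-multiply, entries mod 792:
Q^1 = [[1,1],[1,0]]
Q^3 = (Q^1)²·Q = [[3,2],[2,1]]
Q^7 = (Q^3)²·Q = [[21,13],[13,8]]
Q^14 = (Q^7)² = [[610,377],[377,233]]
Q^29 = (Q^14)²·Q = [[440,221],[221,219]]
Q^59 = (Q^29)²·Q = [[0,89],[89,703]]
Q^118 = (Q^59)² = [[1,791],[791,2]]
Q^237 = (Q^118)²·Q = [[791,2],[2,789]]
F_237 mod 792 = Q^237[0][1] = 2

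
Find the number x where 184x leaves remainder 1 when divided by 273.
46

gcd(184, 273) = 1, so the inverse exists.
Extended Euclidean algorithm on (273, 184):
273 = 1 × 184 + 89  ⟹  89 = (1)·273 + (-1)·184
184 = 2 × 89 + 6  ⟹  6 = (-2)·273 + (3)·184
89 = 14 × 6 + 5  ⟹  5 = (29)·273 + (-43)·184
6 = 1 × 5 + 1  ⟹  1 = (-31)·273 + (46)·184
So (46)·184 ≡ 1 (mod 273), i.e. 184^(-1) ≡ 46 (mod 273).
Check: 184 × 46 = 8464 ≡ 1 (mod 273)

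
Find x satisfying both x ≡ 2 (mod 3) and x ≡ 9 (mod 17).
26

Using Chinese Remainder Theorem:
M = 3 × 17 = 51
M1 = 17, M2 = 3
y1 = 17^(-1) mod 3 = 2
y2 = 3^(-1) mod 17 = 6
x = (2×17×2 + 9×3×6) mod 51 = 26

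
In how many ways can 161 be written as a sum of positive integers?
118159068427

p(n) counts ways to write n as a sum of positive integers (order ignored).
Euler's pentagonal recurrence: p(k) = p(k-1) + p(k-2) - p(k-5) - p(k-7) + p(k-12) + p(k-15) - ... (offsets j(3j∓1)/2, signs ++--, p(0)=1, p(<0)=0).
DP table for k = 0..160: p(0)=1, p(1)=1, p(2)=2, p(3)=3, p(4)=5, p(5)=7, p(6)=11, p(7)=15, p(8)=22, p(9)=30, p(10)=42, p(11)=56, p(12)=77, p(13)=101, p(14)=135, p(15)=176, p(16)=231, p(17)=297, p(18)=385, p(19)=490, p(20)=627, p(21)=792, p(22)=1002, p(23)=1255, p(24)=1575, p(25)=1958, p(26)=2436, p(27)=3010, p(28)=3718, p(29)=4565, p(30)=5604, p(31)=6842, p(32)=8349, p(33)=10143, p(34)=12310, p(35)=14883, p(36)=17977, p(37)=21637, p(38)=26015, p(39)=31185, p(40)=37338, p(41)=44583, p(42)=53174, p(43)=63261, p(44)=75175, p(45)=89134, p(46)=105558, p(47)=124754, p(48)=147273, p(49)=173525, p(50)=204226, p(51)=239943, p(52)=281589, p(53)=329931, p(54)=386155, p(55)=451276, p(56)=526823, p(57)=614154, p(58)=715220, p(59)=831820, p(60)=966467, p(61)=1121505, p(62)=1300156, p(63)=1505499, p(64)=1741630, p(65)=2012558, p(66)=2323520, p(67)=2679689, p(68)=3087735, p(69)=3554345, p(70)=4087968, p(71)=4697205, p(72)=5392783, p(73)=6185689, p(74)=7089500, p(75)=8118264, p(76)=9289091, p(77)=10619863, p(78)=12132164, p(79)=13848650, p(80)=15796476, p(81)=18004327, p(82)=20506255, p(83)=23338469, p(84)=26543660, p(85)=30167357, p(86)=34262962, p(87)=38887673, p(88)=44108109, p(89)=49995925, p(90)=56634173, p(91)=64112359, p(92)=72533807, p(93)=82010177, p(94)=92669720, p(95)=104651419, p(96)=118114304, p(97)=133230930, p(98)=150198136, p(99)=169229875, p(100)=190569292, p(101)=214481126, p(102)=241265379, p(103)=271248950, p(104)=304801365, p(105)=342325709, p(106)=384276336, p(107)=431149389, p(108)=483502844, p(109)=541946240, p(110)=607163746, p(111)=679903203, p(112)=761002156, p(113)=851376628, p(114)=952050665, p(115)=1064144451, p(116)=1188908248, p(117)=1327710076, p(118)=1482074143, p(119)=1653668665, p(120)=1844349560, p(121)=2056148051, p(122)=2291320912, p(123)=2552338241, p(124)=2841940500, p(125)=3163127352, p(126)=3519222692, p(127)=3913864295, p(128)=4351078600, p(129)=4835271870, p(130)=5371315400, p(131)=5964539504, p(132)=6620830889, p(133)=7346629512, p(134)=8149040695, p(135)=9035836076, p(136)=10015581680, p(137)=11097645016, p(138)=12292341831, p(139)=13610949895, p(140)=15065878135, p(141)=16670689208, p(142)=18440293320, p(143)=20390982757, p(144)=22540654445, p(145)=24908858009, p(146)=27517052599, p(147)=30388671978, p(148)=33549419497, p(149)=37027355200, p(150)=40853235313, p(151)=45060624582, p(152)=49686288421, p(153)=54770336324, p(154)=60356673280, p(155)=66493182097, p(156)=73232243759, p(157)=80630964769, p(158)=88751778802, p(159)=97662728555, p(160)=107438159466.
Final step: p(161) = p(160) + p(159) - p(156) - p(154) + p(149) + p(146) - p(139) - p(135) + p(126) + p(121) - p(110) - p(104) + p(91) + p(84) - p(69) - p(61) + p(44) + p(35) - p(16) - p(6)
= 107438159466 + 97662728555 - 73232243759 - 60356673280 + 37027355200 + 27517052599 - 13610949895 - 9035836076 + 3519222692 + 2056148051 - 607163746 - 304801365 + 64112359 + 26543660 - 3554345 - 1121505 + 75175 + 14883 - 231 - 11
= 118159068427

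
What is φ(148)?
72

148 = 2^2 × 37
φ(n) = n × ∏(1 - 1/p) for each prime p dividing n
φ(148) = 148 × (1 - 1/2) × (1 - 1/37) = 72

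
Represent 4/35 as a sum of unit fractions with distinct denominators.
1/9 + 1/315

Greedy algorithm:
4/35: ceiling(35/4) = 9, use 1/9
1/315: ceiling(315/1) = 315, use 1/315
Result: 4/35 = 1/9 + 1/315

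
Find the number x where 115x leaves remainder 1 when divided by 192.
187

gcd(115, 192) = 1, so the inverse exists.
Extended Euclidean algorithm on (192, 115):
192 = 1 × 115 + 77  ⟹  77 = (1)·192 + (-1)·115
115 = 1 × 77 + 38  ⟹  38 = (-1)·192 + (2)·115
77 = 2 × 38 + 1  ⟹  1 = (3)·192 + (-5)·115
So (-5)·115 ≡ 1 (mod 192), i.e. 115^(-1) ≡ -5 ≡ 187 (mod 192).
Check: 115 × 187 = 21505 ≡ 1 (mod 192)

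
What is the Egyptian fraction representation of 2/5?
1/3 + 1/15

Greedy algorithm:
2/5: ceiling(5/2) = 3, use 1/3
1/15: ceiling(15/1) = 15, use 1/15
Result: 2/5 = 1/3 + 1/15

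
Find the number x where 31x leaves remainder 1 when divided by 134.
13

gcd(31, 134) = 1, so the inverse exists.
Extended Euclidean algorithm on (134, 31):
134 = 4 × 31 + 10  ⟹  10 = (1)·134 + (-4)·31
31 = 3 × 10 + 1  ⟹  1 = (-3)·134 + (13)·31
So (13)·31 ≡ 1 (mod 134), i.e. 31^(-1) ≡ 13 (mod 134).
Check: 31 × 13 = 403 ≡ 1 (mod 134)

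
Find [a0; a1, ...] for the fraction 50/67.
[0; 1, 2, 1, 16]

Euclidean algorithm steps:
50 = 0 × 67 + 50
67 = 1 × 50 + 17
50 = 2 × 17 + 16
17 = 1 × 16 + 1
16 = 16 × 1 + 0
Continued fraction: [0; 1, 2, 1, 16]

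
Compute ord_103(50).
51

103 is prime, so ord(50) divides φ(103) = 102.
Divisors of 102: 1, 2, 3, 6, 17, 34, 51, 102.
Repeated squaring: 50^1 ≡ 50, 50^2 ≡ 28, 50^4 ≡ 63, 50^8 ≡ 55, 50^16 ≡ 38, 50^32 ≡ 2, 50^64 ≡ 4 (mod 103).
Test 50^d mod 103 for each divisor d in increasing order:
50^1 ≡ 50
50^2 ≡ 28
50^3 = 50^2·50^1 ≡ 61
50^6 = 50^4·50^2 ≡ 13
50^17 = 50^16·50^1 ≡ 46
50^34 = 50^32·50^2 ≡ 56
50^51 = 50^32·50^16·50^2·50^1 ≡ 1  ← first divisor giving 1
The order is 51.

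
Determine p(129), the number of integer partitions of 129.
4835271870

p(n) counts ways to write n as a sum of positive integers (order ignored).
Euler's pentagonal recurrence: p(k) = p(k-1) + p(k-2) - p(k-5) - p(k-7) + p(k-12) + p(k-15) - ... (offsets j(3j∓1)/2, signs ++--, p(0)=1, p(<0)=0).
DP table for k = 0..128: p(0)=1, p(1)=1, p(2)=2, p(3)=3, p(4)=5, p(5)=7, p(6)=11, p(7)=15, p(8)=22, p(9)=30, p(10)=42, p(11)=56, p(12)=77, p(13)=101, p(14)=135, p(15)=176, p(16)=231, p(17)=297, p(18)=385, p(19)=490, p(20)=627, p(21)=792, p(22)=1002, p(23)=1255, p(24)=1575, p(25)=1958, p(26)=2436, p(27)=3010, p(28)=3718, p(29)=4565, p(30)=5604, p(31)=6842, p(32)=8349, p(33)=10143, p(34)=12310, p(35)=14883, p(36)=17977, p(37)=21637, p(38)=26015, p(39)=31185, p(40)=37338, p(41)=44583, p(42)=53174, p(43)=63261, p(44)=75175, p(45)=89134, p(46)=105558, p(47)=124754, p(48)=147273, p(49)=173525, p(50)=204226, p(51)=239943, p(52)=281589, p(53)=329931, p(54)=386155, p(55)=451276, p(56)=526823, p(57)=614154, p(58)=715220, p(59)=831820, p(60)=966467, p(61)=1121505, p(62)=1300156, p(63)=1505499, p(64)=1741630, p(65)=2012558, p(66)=2323520, p(67)=2679689, p(68)=3087735, p(69)=3554345, p(70)=4087968, p(71)=4697205, p(72)=5392783, p(73)=6185689, p(74)=7089500, p(75)=8118264, p(76)=9289091, p(77)=10619863, p(78)=12132164, p(79)=13848650, p(80)=15796476, p(81)=18004327, p(82)=20506255, p(83)=23338469, p(84)=26543660, p(85)=30167357, p(86)=34262962, p(87)=38887673, p(88)=44108109, p(89)=49995925, p(90)=56634173, p(91)=64112359, p(92)=72533807, p(93)=82010177, p(94)=92669720, p(95)=104651419, p(96)=118114304, p(97)=133230930, p(98)=150198136, p(99)=169229875, p(100)=190569292, p(101)=214481126, p(102)=241265379, p(103)=271248950, p(104)=304801365, p(105)=342325709, p(106)=384276336, p(107)=431149389, p(108)=483502844, p(109)=541946240, p(110)=607163746, p(111)=679903203, p(112)=761002156, p(113)=851376628, p(114)=952050665, p(115)=1064144451, p(116)=1188908248, p(117)=1327710076, p(118)=1482074143, p(119)=1653668665, p(120)=1844349560, p(121)=2056148051, p(122)=2291320912, p(123)=2552338241, p(124)=2841940500, p(125)=3163127352, p(126)=3519222692, p(127)=3913864295, p(128)=4351078600.
Final step: p(129) = p(128) + p(127) - p(124) - p(122) + p(117) + p(114) - p(107) - p(103) + p(94) + p(89) - p(78) - p(72) + p(59) + p(52) - p(37) - p(29) + p(12) + p(3)
= 4351078600 + 3913864295 - 2841940500 - 2291320912 + 1327710076 + 952050665 - 431149389 - 271248950 + 92669720 + 49995925 - 12132164 - 5392783 + 831820 + 281589 - 21637 - 4565 + 77 + 3
= 4835271870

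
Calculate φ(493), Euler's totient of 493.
448

493 = 17 × 29
φ(n) = n × ∏(1 - 1/p) for each prime p dividing n
φ(493) = 493 × (1 - 1/17) × (1 - 1/29) = 448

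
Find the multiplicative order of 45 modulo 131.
13

131 is prime, so ord(45) divides φ(131) = 130.
Divisors of 130: 1, 2, 5, 10, 13, 26, 65, 130.
Repeated squaring: 45^1 ≡ 45, 45^2 ≡ 60, 45^4 ≡ 63, 45^8 ≡ 39, 45^16 ≡ 80, 45^32 ≡ 112, 45^64 ≡ 99, 45^128 ≡ 107 (mod 131).
Test 45^d mod 131 for each divisor d in increasing order:
45^1 ≡ 45
45^2 ≡ 60
45^5 = 45^4·45^1 ≡ 84
45^10 = 45^8·45^2 ≡ 113
45^13 = 45^8·45^4·45^1 ≡ 1  ← first divisor giving 1
The order is 13.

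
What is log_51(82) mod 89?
43

Baby-step giant-step with step n = ⌈√89⌉ = 10.
Baby steps 51^j mod 89 (j:value) for j=0..9: 0:1, 1:51, 2:20, 3:41, 4:44, 5:19, 6:79, 7:24, 8:67, 9:35.
Giant-step multiplier: 51^(-10) ≡ 51^(88-10) = 51^78 ≡ 18 (mod 89).
Giant steps γ_i = 82·18^i mod 89: γ_0=82, γ_1=52, γ_2=46, γ_3=27, γ_4=41 (in table at j=3).
x = i·n + j = 4·10 + 3 = 43.
Check: 51^43 ≡ 82 (mod 89).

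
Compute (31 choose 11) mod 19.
12

Using Lucas' theorem:
Write n=31 and k=11 in base 19:
n in base 19: [1, 12]
k in base 19: [0, 11]
C(31,11) mod 19 = ∏ C(n_i, k_i) mod 19
Digit binomials (mod 19): C(1,0) = 1; C(12,11) = 12
Product: 1 × 12 = 12 ≡ 12 (mod 19)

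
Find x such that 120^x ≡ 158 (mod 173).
72

Baby-step giant-step with step n = ⌈√173⌉ = 14.
Baby steps 120^j mod 173 (j:value) for j=0..13: 0:1, 1:120, 2:41, 3:76, 4:124, 5:2, 6:67, 7:82, 8:152, 9:75, 10:4, 11:134, 12:164, 13:131.
Giant-step multiplier: 120^(-14) ≡ 120^(172-14) = 120^158 ≡ 15 (mod 173).
Giant steps γ_i = 158·15^i mod 173: γ_0=158, γ_1=121, γ_2=85, γ_3=64, γ_4=95, γ_5=41 (in table at j=2).
x = i·n + j = 5·14 + 2 = 72.
Check: 120^72 ≡ 158 (mod 173).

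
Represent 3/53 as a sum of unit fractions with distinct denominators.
1/18 + 1/954

Greedy algorithm:
3/53: ceiling(53/3) = 18, use 1/18
1/954: ceiling(954/1) = 954, use 1/954
Result: 3/53 = 1/18 + 1/954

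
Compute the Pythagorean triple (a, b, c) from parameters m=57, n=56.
(113, 6384, 6385)

Euclid's formula: a = m² - n², b = 2mn, c = m² + n²
m = 57, n = 56
a = 57² - 56² = 3249 - 3136 = 113
b = 2 × 57 × 56 = 6384
c = 57² + 56² = 3249 + 3136 = 6385
Verification: 113² + 6384² = 12769 + 40755456 = 40768225 = 6385² ✓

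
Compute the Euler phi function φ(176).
80

176 = 2^4 × 11
φ(n) = n × ∏(1 - 1/p) for each prime p dividing n
φ(176) = 176 × (1 - 1/2) × (1 - 1/11) = 80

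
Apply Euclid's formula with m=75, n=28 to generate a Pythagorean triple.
(4841, 4200, 6409)

Euclid's formula: a = m² - n², b = 2mn, c = m² + n²
m = 75, n = 28
a = 75² - 28² = 5625 - 784 = 4841
b = 2 × 75 × 28 = 4200
c = 75² + 28² = 5625 + 784 = 6409
Verification: 4841² + 4200² = 23435281 + 17640000 = 41075281 = 6409² ✓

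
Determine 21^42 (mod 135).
81

Repeated squaring. Binary of 42 = 101010.
21^1 ≡ 21 (mod 135); 21^2 ≡ 36 (mod 135); 21^4 ≡ 81 (mod 135); 21^8 ≡ 81 (mod 135); 21^16 ≡ 81 (mod 135); 21^32 ≡ 81 (mod 135)
21^42 = 21^2 × 21^8 × 21^32 ≡ 81 (mod 135)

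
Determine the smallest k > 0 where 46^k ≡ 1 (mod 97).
32

97 is prime, so ord(46) divides φ(97) = 96.
Divisors of 96: 1, 2, 3, 4, 6, 8, 12, 16, 24, 32, 48, 96.
Repeated squaring: 46^1 ≡ 46, 46^2 ≡ 79, 46^4 ≡ 33, 46^8 ≡ 22, 46^16 ≡ 96, 46^32 ≡ 1, 46^64 ≡ 1 (mod 97).
Test 46^d mod 97 for each divisor d in increasing order:
46^1 ≡ 46
46^2 ≡ 79
46^3 = 46^2·46^1 ≡ 45
46^4 ≡ 33
46^6 = 46^4·46^2 ≡ 85
46^8 ≡ 22
46^12 = 46^8·46^4 ≡ 47
46^16 ≡ 96
46^24 = 46^16·46^8 ≡ 75
46^32 ≡ 1  ← first divisor giving 1
The order is 32.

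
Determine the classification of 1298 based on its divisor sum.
deficient

Proper divisors of 1298: sum = 1 + 2 + 11 + 22 + 59 + 118 + 649 = 862
Since 862 < 1298, 1298 is deficient.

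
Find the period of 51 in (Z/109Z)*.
108

109 is prime, so ord(51) divides φ(109) = 108.
Divisors of 108: 1, 2, 3, 4, 6, 9, 12, 18, 27, 36, 54, 108.
Repeated squaring: 51^1 ≡ 51, 51^2 ≡ 94, 51^4 ≡ 7, 51^8 ≡ 49, 51^16 ≡ 3, 51^32 ≡ 9, 51^64 ≡ 81 (mod 109).
Test 51^d mod 109 for each divisor d in increasing order:
51^1 ≡ 51
51^2 ≡ 94
51^3 = 51^2·51^1 ≡ 107
51^4 ≡ 7
51^6 = 51^4·51^2 ≡ 4
51^9 = 51^8·51^1 ≡ 101
51^12 = 51^8·51^4 ≡ 16
51^18 = 51^16·51^2 ≡ 64
51^27 = 51^16·51^8·51^2·51^1 ≡ 33
51^36 = 51^32·51^4 ≡ 63
51^54 = 51^32·51^16·51^4·51^2 ≡ 108
51^108 = 51^64·51^32·51^8·51^4 ≡ 1  ← first divisor giving 1
The order is 108.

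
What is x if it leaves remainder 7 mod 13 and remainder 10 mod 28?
150

Using Chinese Remainder Theorem:
M = 13 × 28 = 364
M1 = 28, M2 = 13
y1 = 28^(-1) mod 13 = 7
y2 = 13^(-1) mod 28 = 13
x = (7×28×7 + 10×13×13) mod 364 = 150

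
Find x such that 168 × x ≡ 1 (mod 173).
69

gcd(168, 173) = 1, so the inverse exists.
Extended Euclidean algorithm on (173, 168):
173 = 1 × 168 + 5  ⟹  5 = (1)·173 + (-1)·168
168 = 33 × 5 + 3  ⟹  3 = (-33)·173 + (34)·168
5 = 1 × 3 + 2  ⟹  2 = (34)·173 + (-35)·168
3 = 1 × 2 + 1  ⟹  1 = (-67)·173 + (69)·168
So (69)·168 ≡ 1 (mod 173), i.e. 168^(-1) ≡ 69 (mod 173).
Check: 168 × 69 = 11592 ≡ 1 (mod 173)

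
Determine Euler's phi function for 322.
132

322 = 2 × 7 × 23
φ(n) = n × ∏(1 - 1/p) for each prime p dividing n
φ(322) = 322 × (1 - 1/2) × (1 - 1/7) × (1 - 1/23) = 132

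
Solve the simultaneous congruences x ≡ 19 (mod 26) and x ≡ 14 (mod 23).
175

Using Chinese Remainder Theorem:
M = 26 × 23 = 598
M1 = 23, M2 = 26
y1 = 23^(-1) mod 26 = 17
y2 = 26^(-1) mod 23 = 8
x = (19×23×17 + 14×26×8) mod 598 = 175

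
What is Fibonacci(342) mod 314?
32

Matrix identity: Q^n = [[F_(n+1), F_n], [F_n, F_(n-1)]] with Q = [[1,1],[1,0]].
n = 342 = 101010110₂. Square-and-multiply, entries mod 314:
Q^1 = [[1,1],[1,0]]
Q^2 = (Q^1)² = [[2,1],[1,1]]
Q^5 = (Q^2)²·Q = [[8,5],[5,3]]
Q^10 = (Q^5)² = [[89,55],[55,34]]
Q^21 = (Q^10)²·Q = [[127,270],[270,171]]
Q^42 = (Q^21)² = [[167,76],[76,91]]
Q^85 = (Q^42)²·Q = [[207,67],[67,140]]
Q^171 = (Q^85)²·Q = [[251,238],[238,13]]
Q^342 = (Q^171)² = [[11,32],[32,293]]
F_342 mod 314 = Q^342[0][1] = 32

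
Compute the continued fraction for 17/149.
[0; 8, 1, 3, 4]

Euclidean algorithm steps:
17 = 0 × 149 + 17
149 = 8 × 17 + 13
17 = 1 × 13 + 4
13 = 3 × 4 + 1
4 = 4 × 1 + 0
Continued fraction: [0; 8, 1, 3, 4]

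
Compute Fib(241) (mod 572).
89

Matrix identity: Q^n = [[F_(n+1), F_n], [F_n, F_(n-1)]] with Q = [[1,1],[1,0]].
n = 241 = 11110001₂. Square-and-multiply, entries mod 572:
Q^1 = [[1,1],[1,0]]
Q^3 = (Q^1)²·Q = [[3,2],[2,1]]
Q^7 = (Q^3)²·Q = [[21,13],[13,8]]
Q^15 = (Q^7)²·Q = [[415,38],[38,377]]
Q^30 = (Q^15)² = [[353,352],[352,1]]
Q^60 = (Q^30)² = [[265,484],[484,353]]
Q^120 = (Q^60)² = [[177,528],[528,221]]
Q^241 = (Q^120)²·Q = [[309,89],[89,220]]
F_241 mod 572 = Q^241[0][1] = 89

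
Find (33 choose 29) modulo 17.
1

Using Lucas' theorem:
Write n=33 and k=29 in base 17:
n in base 17: [1, 16]
k in base 17: [1, 12]
C(33,29) mod 17 = ∏ C(n_i, k_i) mod 17
Digit binomials (mod 17): C(1,1) = 1; C(16,12) = 1820 ≡ 1
Product: 1 × 1 = 1 ≡ 1 (mod 17)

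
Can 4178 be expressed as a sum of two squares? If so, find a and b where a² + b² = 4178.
37² + 53² (a=37, b=53)

Factorization: 4178 = 2 × 2089
By Fermat: n is sum of two squares iff every prime p ≡ 3 (mod 4) appears to even power.
All primes ≡ 3 (mod 4) appear to even power.
Search a = 0, 1, 2, … for 4178 - a² a perfect square: first hit at a = 37: 4178 - 1369 = 2809 = 53².
4178 = 37² + 53² = 1369 + 2809 ✓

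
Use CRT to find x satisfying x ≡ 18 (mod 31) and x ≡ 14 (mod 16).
142

Using Chinese Remainder Theorem:
M = 31 × 16 = 496
M1 = 16, M2 = 31
y1 = 16^(-1) mod 31 = 2
y2 = 31^(-1) mod 16 = 15
x = (18×16×2 + 14×31×15) mod 496 = 142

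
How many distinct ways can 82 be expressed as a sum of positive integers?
20506255

p(n) counts ways to write n as a sum of positive integers (order ignored).
Euler's pentagonal recurrence: p(k) = p(k-1) + p(k-2) - p(k-5) - p(k-7) + p(k-12) + p(k-15) - ... (offsets j(3j∓1)/2, signs ++--, p(0)=1, p(<0)=0).
DP table for k = 0..81: p(0)=1, p(1)=1, p(2)=2, p(3)=3, p(4)=5, p(5)=7, p(6)=11, p(7)=15, p(8)=22, p(9)=30, p(10)=42, p(11)=56, p(12)=77, p(13)=101, p(14)=135, p(15)=176, p(16)=231, p(17)=297, p(18)=385, p(19)=490, p(20)=627, p(21)=792, p(22)=1002, p(23)=1255, p(24)=1575, p(25)=1958, p(26)=2436, p(27)=3010, p(28)=3718, p(29)=4565, p(30)=5604, p(31)=6842, p(32)=8349, p(33)=10143, p(34)=12310, p(35)=14883, p(36)=17977, p(37)=21637, p(38)=26015, p(39)=31185, p(40)=37338, p(41)=44583, p(42)=53174, p(43)=63261, p(44)=75175, p(45)=89134, p(46)=105558, p(47)=124754, p(48)=147273, p(49)=173525, p(50)=204226, p(51)=239943, p(52)=281589, p(53)=329931, p(54)=386155, p(55)=451276, p(56)=526823, p(57)=614154, p(58)=715220, p(59)=831820, p(60)=966467, p(61)=1121505, p(62)=1300156, p(63)=1505499, p(64)=1741630, p(65)=2012558, p(66)=2323520, p(67)=2679689, p(68)=3087735, p(69)=3554345, p(70)=4087968, p(71)=4697205, p(72)=5392783, p(73)=6185689, p(74)=7089500, p(75)=8118264, p(76)=9289091, p(77)=10619863, p(78)=12132164, p(79)=13848650, p(80)=15796476, p(81)=18004327.
Final step: p(82) = p(81) + p(80) - p(77) - p(75) + p(70) + p(67) - p(60) - p(56) + p(47) + p(42) - p(31) - p(25) + p(12) + p(5)
= 18004327 + 15796476 - 10619863 - 8118264 + 4087968 + 2679689 - 966467 - 526823 + 124754 + 53174 - 6842 - 1958 + 77 + 7
= 20506255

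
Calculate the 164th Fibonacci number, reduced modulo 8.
5

Matrix identity: Q^n = [[F_(n+1), F_n], [F_n, F_(n-1)]] with Q = [[1,1],[1,0]].
n = 164 = 10100100₂. Square-and-multiply, entries mod 8:
Q^1 = [[1,1],[1,0]]
Q^2 = (Q^1)² = [[2,1],[1,1]]
Q^5 = (Q^2)²·Q = [[0,5],[5,3]]
Q^10 = (Q^5)² = [[1,7],[7,2]]
Q^20 = (Q^10)² = [[2,5],[5,5]]
Q^41 = (Q^20)²·Q = [[0,5],[5,3]]
Q^82 = (Q^41)² = [[1,7],[7,2]]
Q^164 = (Q^82)² = [[2,5],[5,5]]
F_164 mod 8 = Q^164[0][1] = 5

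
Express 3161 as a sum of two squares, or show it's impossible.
5² + 56² (a=5, b=56)

Factorization: 3161 = 29 × 109
By Fermat: n is sum of two squares iff every prime p ≡ 3 (mod 4) appears to even power.
All primes ≡ 3 (mod 4) appear to even power.
Search a = 0, 1, 2, … for 3161 - a² a perfect square: first hit at a = 5: 3161 - 25 = 3136 = 56².
3161 = 5² + 56² = 25 + 3136 ✓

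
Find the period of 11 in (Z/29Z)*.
28

29 is prime, so ord(11) divides φ(29) = 28.
Divisors of 28: 1, 2, 4, 7, 14, 28.
Repeated squaring: 11^1 ≡ 11, 11^2 ≡ 5, 11^4 ≡ 25, 11^8 ≡ 16, 11^16 ≡ 24 (mod 29).
Test 11^d mod 29 for each divisor d in increasing order:
11^1 ≡ 11
11^2 ≡ 5
11^4 ≡ 25
11^7 = 11^4·11^2·11^1 ≡ 12
11^14 = 11^8·11^4·11^2 ≡ 28
11^28 = 11^16·11^8·11^4 ≡ 1  ← first divisor giving 1
The order is 28.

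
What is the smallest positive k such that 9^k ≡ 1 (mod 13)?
3

13 is prime, so ord(9) divides φ(13) = 12.
Divisors of 12: 1, 2, 3, 4, 6, 12.
Repeated squaring: 9^1 ≡ 9, 9^2 ≡ 3, 9^4 ≡ 9, 9^8 ≡ 3 (mod 13).
Test 9^d mod 13 for each divisor d in increasing order:
9^1 ≡ 9
9^2 ≡ 3
9^3 = 9^2·9^1 ≡ 1  ← first divisor giving 1
The order is 3.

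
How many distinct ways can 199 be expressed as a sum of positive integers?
3646072432125

p(n) counts ways to write n as a sum of positive integers (order ignored).
Euler's pentagonal recurrence: p(k) = p(k-1) + p(k-2) - p(k-5) - p(k-7) + p(k-12) + p(k-15) - ... (offsets j(3j∓1)/2, signs ++--, p(0)=1, p(<0)=0).
DP table for k = 0..198: p(0)=1, p(1)=1, p(2)=2, p(3)=3, p(4)=5, p(5)=7, p(6)=11, p(7)=15, p(8)=22, p(9)=30, p(10)=42, p(11)=56, p(12)=77, p(13)=101, p(14)=135, p(15)=176, p(16)=231, p(17)=297, p(18)=385, p(19)=490, p(20)=627, p(21)=792, p(22)=1002, p(23)=1255, p(24)=1575, p(25)=1958, p(26)=2436, p(27)=3010, p(28)=3718, p(29)=4565, p(30)=5604, p(31)=6842, p(32)=8349, p(33)=10143, p(34)=12310, p(35)=14883, p(36)=17977, p(37)=21637, p(38)=26015, p(39)=31185, p(40)=37338, p(41)=44583, p(42)=53174, p(43)=63261, p(44)=75175, p(45)=89134, p(46)=105558, p(47)=124754, p(48)=147273, p(49)=173525, p(50)=204226, p(51)=239943, p(52)=281589, p(53)=329931, p(54)=386155, p(55)=451276, p(56)=526823, p(57)=614154, p(58)=715220, p(59)=831820, p(60)=966467, p(61)=1121505, p(62)=1300156, p(63)=1505499, p(64)=1741630, p(65)=2012558, p(66)=2323520, p(67)=2679689, p(68)=3087735, p(69)=3554345, p(70)=4087968, p(71)=4697205, p(72)=5392783, p(73)=6185689, p(74)=7089500, p(75)=8118264, p(76)=9289091, p(77)=10619863, p(78)=12132164, p(79)=13848650, p(80)=15796476, p(81)=18004327, p(82)=20506255, p(83)=23338469, p(84)=26543660, p(85)=30167357, p(86)=34262962, p(87)=38887673, p(88)=44108109, p(89)=49995925, p(90)=56634173, p(91)=64112359, p(92)=72533807, p(93)=82010177, p(94)=92669720, p(95)=104651419, p(96)=118114304, p(97)=133230930, p(98)=150198136, p(99)=169229875, p(100)=190569292, p(101)=214481126, p(102)=241265379, p(103)=271248950, p(104)=304801365, p(105)=342325709, p(106)=384276336, p(107)=431149389, p(108)=483502844, p(109)=541946240, p(110)=607163746, p(111)=679903203, p(112)=761002156, p(113)=851376628, p(114)=952050665, p(115)=1064144451, p(116)=1188908248, p(117)=1327710076, p(118)=1482074143, p(119)=1653668665, p(120)=1844349560, p(121)=2056148051, p(122)=2291320912, p(123)=2552338241, p(124)=2841940500, p(125)=3163127352, p(126)=3519222692, p(127)=3913864295, p(128)=4351078600, p(129)=4835271870, p(130)=5371315400, p(131)=5964539504, p(132)=6620830889, p(133)=7346629512, p(134)=8149040695, p(135)=9035836076, p(136)=10015581680, p(137)=11097645016, p(138)=12292341831, p(139)=13610949895, p(140)=15065878135, p(141)=16670689208, p(142)=18440293320, p(143)=20390982757, p(144)=22540654445, p(145)=24908858009, p(146)=27517052599, p(147)=30388671978, p(148)=33549419497, p(149)=37027355200, p(150)=40853235313, p(151)=45060624582, p(152)=49686288421, p(153)=54770336324, p(154)=60356673280, p(155)=66493182097, p(156)=73232243759, p(157)=80630964769, p(158)=88751778802, p(159)=97662728555, p(160)=107438159466, p(161)=118159068427, p(162)=129913904637, p(163)=142798995930, p(164)=156919475295, p(165)=172389800255, p(166)=189334822579, p(167)=207890420102, p(168)=228204732751, p(169)=250438925115, p(170)=274768617130, p(171)=301384802048, p(172)=330495499613, p(173)=362326859895, p(174)=397125074750, p(175)=435157697830, p(176)=476715857290, p(177)=522115831195, p(178)=571701605655, p(179)=625846753120, p(180)=684957390936, p(181)=749474411781, p(182)=819876908323, p(183)=896684817527, p(184)=980462880430, p(185)=1071823774337, p(186)=1171432692373, p(187)=1280011042268, p(188)=1398341745571, p(189)=1527273599625, p(190)=1667727404093, p(191)=1820701100652, p(192)=1987276856363, p(193)=2168627105469, p(194)=2366022741845, p(195)=2580840212973, p(196)=2814570987591, p(197)=3068829878530, p(198)=3345365983698.
Final step: p(199) = p(198) + p(197) - p(194) - p(192) + p(187) + p(184) - p(177) - p(173) + p(164) + p(159) - p(148) - p(142) + p(129) + p(122) - p(107) - p(99) + p(82) + p(73) - p(54) - p(44) + p(23) + p(12)
= 3345365983698 + 3068829878530 - 2366022741845 - 1987276856363 + 1280011042268 + 980462880430 - 522115831195 - 362326859895 + 156919475295 + 97662728555 - 33549419497 - 18440293320 + 4835271870 + 2291320912 - 431149389 - 169229875 + 20506255 + 6185689 - 386155 - 75175 + 1255 + 77
= 3646072432125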